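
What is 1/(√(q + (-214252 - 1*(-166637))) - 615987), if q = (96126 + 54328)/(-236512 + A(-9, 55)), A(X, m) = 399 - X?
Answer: -8079833036/4977072736915555 - 2*I*√18432905575799/14931218210746665 ≈ -1.6234e-6 - 5.7508e-10*I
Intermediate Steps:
q = -75227/118052 (q = (96126 + 54328)/(-236512 + (399 - 1*(-9))) = 150454/(-236512 + (399 + 9)) = 150454/(-236512 + 408) = 150454/(-236104) = 150454*(-1/236104) = -75227/118052 ≈ -0.63724)
1/(√(q + (-214252 - 1*(-166637))) - 615987) = 1/(√(-75227/118052 + (-214252 - 1*(-166637))) - 615987) = 1/(√(-75227/118052 + (-214252 + 166637)) - 615987) = 1/(√(-75227/118052 - 47615) - 615987) = 1/(√(-5621121207/118052) - 615987) = 1/(3*I*√18432905575799/59026 - 615987) = 1/(-615987 + 3*I*√18432905575799/59026)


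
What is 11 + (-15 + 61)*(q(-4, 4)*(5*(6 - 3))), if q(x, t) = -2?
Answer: -1369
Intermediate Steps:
11 + (-15 + 61)*(q(-4, 4)*(5*(6 - 3))) = 11 + (-15 + 61)*(-10*(6 - 3)) = 11 + 46*(-10*3) = 11 + 46*(-2*15) = 11 + 46*(-30) = 11 - 1380 = -1369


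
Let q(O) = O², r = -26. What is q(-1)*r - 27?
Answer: -53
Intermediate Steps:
q(-1)*r - 27 = (-1)²*(-26) - 27 = 1*(-26) - 27 = -26 - 27 = -53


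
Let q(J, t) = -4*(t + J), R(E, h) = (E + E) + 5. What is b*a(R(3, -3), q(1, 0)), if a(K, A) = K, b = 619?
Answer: 6809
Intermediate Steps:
R(E, h) = 5 + 2*E (R(E, h) = 2*E + 5 = 5 + 2*E)
q(J, t) = -4*J - 4*t (q(J, t) = -4*(J + t) = -4*J - 4*t)
b*a(R(3, -3), q(1, 0)) = 619*(5 + 2*3) = 619*(5 + 6) = 619*11 = 6809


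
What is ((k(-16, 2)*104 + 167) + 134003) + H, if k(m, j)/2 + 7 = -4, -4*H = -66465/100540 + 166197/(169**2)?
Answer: 302958788470561/2297218352 ≈ 1.3188e+5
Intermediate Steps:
H = -2962227903/2297218352 (H = -(-66465/100540 + 166197/(169**2))/4 = -(-66465*1/100540 + 166197/28561)/4 = -(-13293/20108 + 166197*(1/28561))/4 = -(-13293/20108 + 166197/28561)/4 = -1/4*2962227903/574304588 = -2962227903/2297218352 ≈ -1.2895)
k(m, j) = -22 (k(m, j) = -14 + 2*(-4) = -14 - 8 = -22)
((k(-16, 2)*104 + 167) + 134003) + H = ((-22*104 + 167) + 134003) - 2962227903/2297218352 = ((-2288 + 167) + 134003) - 2962227903/2297218352 = (-2121 + 134003) - 2962227903/2297218352 = 131882 - 2962227903/2297218352 = 302958788470561/2297218352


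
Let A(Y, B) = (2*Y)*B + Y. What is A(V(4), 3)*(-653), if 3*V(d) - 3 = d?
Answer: -31997/3 ≈ -10666.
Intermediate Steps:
V(d) = 1 + d/3
A(Y, B) = Y + 2*B*Y (A(Y, B) = 2*B*Y + Y = Y + 2*B*Y)
A(V(4), 3)*(-653) = ((1 + (1/3)*4)*(1 + 2*3))*(-653) = ((1 + 4/3)*(1 + 6))*(-653) = ((7/3)*7)*(-653) = (49/3)*(-653) = -31997/3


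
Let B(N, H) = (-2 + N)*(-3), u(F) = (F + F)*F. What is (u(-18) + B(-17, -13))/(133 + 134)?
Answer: 235/89 ≈ 2.6404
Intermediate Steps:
u(F) = 2*F**2 (u(F) = (2*F)*F = 2*F**2)
B(N, H) = 6 - 3*N
(u(-18) + B(-17, -13))/(133 + 134) = (2*(-18)**2 + (6 - 3*(-17)))/(133 + 134) = (2*324 + (6 + 51))/267 = (648 + 57)*(1/267) = 705*(1/267) = 235/89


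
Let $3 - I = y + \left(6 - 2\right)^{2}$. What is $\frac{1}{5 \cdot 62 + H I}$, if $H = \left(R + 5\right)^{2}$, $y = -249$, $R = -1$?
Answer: $\frac{1}{4086} \approx 0.00024474$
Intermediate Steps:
$I = 236$ ($I = 3 - \left(-249 + \left(6 - 2\right)^{2}\right) = 3 - \left(-249 + 4^{2}\right) = 3 - \left(-249 + 16\right) = 3 - -233 = 3 + 233 = 236$)
$H = 16$ ($H = \left(-1 + 5\right)^{2} = 4^{2} = 16$)
$\frac{1}{5 \cdot 62 + H I} = \frac{1}{5 \cdot 62 + 16 \cdot 236} = \frac{1}{310 + 3776} = \frac{1}{4086}$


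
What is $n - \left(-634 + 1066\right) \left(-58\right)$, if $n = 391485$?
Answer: $416541$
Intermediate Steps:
$n - \left(-634 + 1066\right) \left(-58\right) = 391485 - \left(-634 + 1066\right) \left(-58\right) = 391485 - 432 \left(-58\right) = 391485 - -25056 = 391485 + 25056 = 416541$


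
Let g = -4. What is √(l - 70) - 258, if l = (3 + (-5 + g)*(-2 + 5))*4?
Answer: -258 + I*√166 ≈ -258.0 + 12.884*I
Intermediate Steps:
l = -96 (l = (3 + (-5 - 4)*(-2 + 5))*4 = (3 - 9*3)*4 = (3 - 27)*4 = -24*4 = -96)
√(l - 70) - 258 = √(-96 - 70) - 258 = √(-166) - 258 = I*√166 - 258 = -258 + I*√166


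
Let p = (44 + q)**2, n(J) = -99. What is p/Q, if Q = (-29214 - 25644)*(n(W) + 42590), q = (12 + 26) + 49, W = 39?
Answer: -17161/2330971278 ≈ -7.3622e-6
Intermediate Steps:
q = 87 (q = 38 + 49 = 87)
Q = -2330971278 (Q = (-29214 - 25644)*(-99 + 42590) = -54858*42491 = -2330971278)
p = 17161 (p = (44 + 87)**2 = 131**2 = 17161)
p/Q = 17161/(-2330971278) = 17161*(-1/2330971278) = -17161/2330971278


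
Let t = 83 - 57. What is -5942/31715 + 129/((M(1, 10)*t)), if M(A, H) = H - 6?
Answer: 3473267/3298360 ≈ 1.0530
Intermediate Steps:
t = 26
M(A, H) = -6 + H
-5942/31715 + 129/((M(1, 10)*t)) = -5942/31715 + 129/(((-6 + 10)*26)) = -5942*1/31715 + 129/((4*26)) = -5942/31715 + 129/104 = 3473267/3298360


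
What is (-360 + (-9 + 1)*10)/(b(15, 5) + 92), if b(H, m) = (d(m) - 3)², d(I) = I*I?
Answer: -55/72 ≈ -0.76389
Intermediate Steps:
d(I) = I²
b(H, m) = (-3 + m²)² (b(H, m) = (m² - 3)² = (-3 + m²)²)
(-360 + (-9 + 1)*10)/(b(15, 5) + 92) = (-360 + (-9 + 1)*10)/((-3 + 5²)² + 92) = (-360 - 8*10)/((-3 + 25)² + 92) = (-360 - 80)/(22² + 92) = -440/(484 + 92) = -440/576 = -440*1/576 = -55/72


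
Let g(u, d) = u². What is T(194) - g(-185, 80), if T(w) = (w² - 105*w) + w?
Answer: -16765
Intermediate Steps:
T(w) = w² - 104*w
T(194) - g(-185, 80) = 194*(-104 + 194) - 1*(-185)² = 194*90 - 1*34225 = 17460 - 34225 = -16765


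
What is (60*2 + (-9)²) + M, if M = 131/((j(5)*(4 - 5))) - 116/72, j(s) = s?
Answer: 15587/90 ≈ 173.19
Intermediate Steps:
M = -2503/90 (M = 131/((5*(4 - 5))) - 116/72 = 131/((5*(-1))) - 116*1/72 = 131/(-5) - 29/18 = 131*(-⅕) - 29/18 = -131/5 - 29/18 = -2503/90 ≈ -27.811)
(60*2 + (-9)²) + M = (60*2 + (-9)²) - 2503/90 = (120 + 81) - 2503/90 = 201 - 2503/90 = 15587/90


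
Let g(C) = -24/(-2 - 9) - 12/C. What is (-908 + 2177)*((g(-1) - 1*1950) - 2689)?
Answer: -64557837/11 ≈ -5.8689e+6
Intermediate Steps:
g(C) = 24/11 - 12/C (g(C) = -24/(-11) - 12/C = -24*(-1/11) - 12/C = 24/11 - 12/C)
(-908 + 2177)*((g(-1) - 1*1950) - 2689) = (-908 + 2177)*(((24/11 - 12/(-1)) - 1*1950) - 2689) = 1269*(((24/11 - 12*(-1)) - 1950) - 2689) = 1269*(((24/11 + 12) - 1950) - 2689) = 1269*((156/11 - 1950) - 2689) = 1269*(-21294/11 - 2689) = 1269*(-50873/11) = -64557837/11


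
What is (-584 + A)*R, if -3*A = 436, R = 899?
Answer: -1967012/3 ≈ -6.5567e+5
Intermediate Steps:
A = -436/3 (A = -⅓*436 = -436/3 ≈ -145.33)
(-584 + A)*R = (-584 - 436/3)*899 = -2188/3*899 = -1967012/3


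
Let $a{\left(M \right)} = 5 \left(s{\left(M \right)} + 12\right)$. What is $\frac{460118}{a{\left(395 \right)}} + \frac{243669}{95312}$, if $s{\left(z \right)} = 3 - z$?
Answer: $- \frac{10847948929}{45273200} \approx -239.61$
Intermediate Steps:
$a{\left(M \right)} = 75 - 5 M$ ($a{\left(M \right)} = 5 \left(\left(3 - M\right) + 12\right) = 5 \left(15 - M\right) = 75 - 5 M$)
$\frac{460118}{a{\left(395 \right)}} + \frac{243669}{95312} = \frac{460118}{75 - 1975} + \frac{243669}{95312} = \frac{460118}{75 - 1975} + 243669 \cdot \frac{1}{95312} = \frac{460118}{-1900} + \frac{243669}{95312} = 460118 \left(- \frac{1}{1900}\right) + \frac{243669}{95312} = - \frac{230059}{950} + \frac{243669}{95312} = - \frac{10847948929}{45273200}$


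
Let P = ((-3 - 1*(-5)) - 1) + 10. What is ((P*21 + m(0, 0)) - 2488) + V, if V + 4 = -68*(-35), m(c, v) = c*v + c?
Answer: 119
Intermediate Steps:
m(c, v) = c + c*v
P = 11 (P = ((-3 + 5) - 1) + 10 = (2 - 1) + 10 = 1 + 10 = 11)
V = 2376 (V = -4 - 68*(-35) = -4 + 2380 = 2376)
((P*21 + m(0, 0)) - 2488) + V = ((11*21 + 0*(1 + 0)) - 2488) + 2376 = ((231 + 0*1) - 2488) + 2376 = ((231 + 0) - 2488) + 2376 = (231 - 2488) + 2376 = -2257 + 2376 = 119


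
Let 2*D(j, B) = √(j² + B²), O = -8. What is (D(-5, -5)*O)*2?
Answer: -40*√2 ≈ -56.569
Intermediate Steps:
D(j, B) = √(B² + j²)/2 (D(j, B) = √(j² + B²)/2 = √(B² + j²)/2)
(D(-5, -5)*O)*2 = ((√((-5)² + (-5)²)/2)*(-8))*2 = ((√(25 + 25)/2)*(-8))*2 = ((√50/2)*(-8))*2 = (((5*√2)/2)*(-8))*2 = ((5*√2/2)*(-8))*2 = -20*√2*2 = -40*√2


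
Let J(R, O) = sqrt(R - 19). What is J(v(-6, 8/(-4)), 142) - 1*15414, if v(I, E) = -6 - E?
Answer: -15414 + I*sqrt(23) ≈ -15414.0 + 4.7958*I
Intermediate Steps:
J(R, O) = sqrt(-19 + R)
J(v(-6, 8/(-4)), 142) - 1*15414 = sqrt(-19 + (-6 - 8/(-4))) - 1*15414 = sqrt(-19 + (-6 - 8*(-1)/4)) - 15414 = sqrt(-19 + (-6 - 1*(-2))) - 15414 = sqrt(-19 + (-6 + 2)) - 15414 = sqrt(-19 - 4) - 15414 = sqrt(-23) - 15414 = I*sqrt(23) - 15414 = -15414 + I*sqrt(23)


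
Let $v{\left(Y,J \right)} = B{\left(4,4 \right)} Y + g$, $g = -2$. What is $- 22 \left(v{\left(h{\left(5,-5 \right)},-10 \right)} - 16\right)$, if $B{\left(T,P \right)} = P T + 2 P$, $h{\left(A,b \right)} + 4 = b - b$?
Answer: $2508$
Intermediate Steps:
$h{\left(A,b \right)} = -4$ ($h{\left(A,b \right)} = -4 + \left(b - b\right) = -4 + 0 = -4$)
$B{\left(T,P \right)} = 2 P + P T$
$v{\left(Y,J \right)} = -2 + 24 Y$ ($v{\left(Y,J \right)} = 4 \left(2 + 4\right) Y - 2 = 4 \cdot 6 Y - 2 = 24 Y - 2 = -2 + 24 Y$)
$- 22 \left(v{\left(h{\left(5,-5 \right)},-10 \right)} - 16\right) = - 22 \left(\left(-2 + 24 \left(-4\right)\right) - 16\right) = - 22 \left(\left(-2 - 96\right) - 16\right) = - 22 \left(-98 - 16\right) = \left(-22\right) \left(-114\right) = 2508$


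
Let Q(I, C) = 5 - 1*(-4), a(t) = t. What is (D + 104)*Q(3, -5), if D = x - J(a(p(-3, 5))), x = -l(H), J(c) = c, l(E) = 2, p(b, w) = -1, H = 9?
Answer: 927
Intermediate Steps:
x = -2 (x = -1*2 = -2)
D = -1 (D = -2 - 1*(-1) = -2 + 1 = -1)
Q(I, C) = 9 (Q(I, C) = 5 + 4 = 9)
(D + 104)*Q(3, -5) = (-1 + 104)*9 = 103*9 = 927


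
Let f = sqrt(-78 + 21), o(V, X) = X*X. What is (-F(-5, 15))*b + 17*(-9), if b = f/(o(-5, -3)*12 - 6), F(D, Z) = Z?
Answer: -153 - 5*I*sqrt(57)/34 ≈ -153.0 - 1.1103*I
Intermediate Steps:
o(V, X) = X**2
f = I*sqrt(57) (f = sqrt(-57) = I*sqrt(57) ≈ 7.5498*I)
b = I*sqrt(57)/102 (b = (I*sqrt(57))/((-3)**2*12 - 6) = (I*sqrt(57))/(9*12 - 6) = (I*sqrt(57))/(108 - 6) = (I*sqrt(57))/102 = (I*sqrt(57))*(1/102) = I*sqrt(57)/102 ≈ 0.074018*I)
(-F(-5, 15))*b + 17*(-9) = (-1*15)*(I*sqrt(57)/102) + 17*(-9) = -5*I*sqrt(57)/34 - 153 = -153 - 5*I*sqrt(57)/34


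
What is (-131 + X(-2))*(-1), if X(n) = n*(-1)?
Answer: 129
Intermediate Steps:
X(n) = -n
(-131 + X(-2))*(-1) = (-131 - 1*(-2))*(-1) = (-131 + 2)*(-1) = -129*(-1) = 129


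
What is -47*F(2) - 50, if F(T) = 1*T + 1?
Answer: -191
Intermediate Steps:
F(T) = 1 + T (F(T) = T + 1 = 1 + T)
-47*F(2) - 50 = -47*(1 + 2) - 50 = -47*3 - 50 = -141 - 50 = -191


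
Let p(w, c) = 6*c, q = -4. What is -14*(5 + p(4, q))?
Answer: 266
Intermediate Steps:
-14*(5 + p(4, q)) = -14*(5 + 6*(-4)) = -14*(5 - 24) = -14*(-19) = 266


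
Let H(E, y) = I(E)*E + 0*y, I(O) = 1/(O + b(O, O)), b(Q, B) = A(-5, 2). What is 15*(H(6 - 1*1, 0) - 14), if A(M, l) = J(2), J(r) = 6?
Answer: -2235/11 ≈ -203.18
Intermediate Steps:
A(M, l) = 6
b(Q, B) = 6
I(O) = 1/(6 + O) (I(O) = 1/(O + 6) = 1/(6 + O))
H(E, y) = E/(6 + E) (H(E, y) = E/(6 + E) + 0*y = E/(6 + E) + 0 = E/(6 + E))
15*(H(6 - 1*1, 0) - 14) = 15*((6 - 1*1)/(6 + (6 - 1*1)) - 14) = 15*((6 - 1)/(6 + (6 - 1)) - 14) = 15*(5/(6 + 5) - 14) = 15*(5/11 - 14) = 15*(-149/11) = -2235/11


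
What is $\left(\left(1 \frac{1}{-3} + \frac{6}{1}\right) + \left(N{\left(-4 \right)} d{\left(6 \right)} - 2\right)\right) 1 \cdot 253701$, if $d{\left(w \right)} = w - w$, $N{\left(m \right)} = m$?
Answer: $930237$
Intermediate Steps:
$d{\left(w \right)} = 0$
$\left(\left(1 \frac{1}{-3} + \frac{6}{1}\right) + \left(N{\left(-4 \right)} d{\left(6 \right)} - 2\right)\right) 1 \cdot 253701 = \left(\left(1 \frac{1}{-3} + \frac{6}{1}\right) - 2\right) 1 \cdot 253701 = \left(\left(1 \left(- \frac{1}{3}\right) + 6 \cdot 1\right) + \left(0 - 2\right)\right) 1 \cdot 253701 = \left(\left(- \frac{1}{3} + 6\right) - 2\right) 1 \cdot 253701 = \left(\frac{17}{3} - 2\right) 1 \cdot 253701 = \frac{11}{3} \cdot 1 \cdot 253701 = \frac{11}{3} \cdot 253701 = 930237$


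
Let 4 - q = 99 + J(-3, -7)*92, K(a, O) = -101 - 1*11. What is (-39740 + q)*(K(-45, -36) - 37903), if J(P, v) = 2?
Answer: 1521322285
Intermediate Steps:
K(a, O) = -112 (K(a, O) = -101 - 11 = -112)
q = -279 (q = 4 - (99 + 2*92) = 4 - (99 + 184) = 4 - 1*283 = 4 - 283 = -279)
(-39740 + q)*(K(-45, -36) - 37903) = (-39740 - 279)*(-112 - 37903) = -40019*(-38015) = 1521322285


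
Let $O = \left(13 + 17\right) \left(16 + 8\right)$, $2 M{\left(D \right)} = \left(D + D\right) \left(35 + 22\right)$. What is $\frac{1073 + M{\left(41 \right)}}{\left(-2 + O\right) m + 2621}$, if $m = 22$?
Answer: $\frac{3410}{18417} \approx 0.18515$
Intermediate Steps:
$M{\left(D \right)} = 57 D$ ($M{\left(D \right)} = \frac{\left(D + D\right) \left(35 + 22\right)}{2} = \frac{2 D 57}{2} = \frac{114 D}{2} = 57 D$)
$O = 720$ ($O = 30 \cdot 24 = 720$)
$\frac{1073 + M{\left(41 \right)}}{\left(-2 + O\right) m + 2621} = \frac{1073 + 57 \cdot 41}{\left(-2 + 720\right) 22 + 2621} = \frac{1073 + 2337}{718 \cdot 22 + 2621} = \frac{3410}{15796 + 2621} = \frac{3410}{18417}$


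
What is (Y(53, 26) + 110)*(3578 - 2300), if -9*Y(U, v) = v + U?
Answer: 129362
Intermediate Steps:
Y(U, v) = -U/9 - v/9 (Y(U, v) = -(v + U)/9 = -(U + v)/9 = -U/9 - v/9)
(Y(53, 26) + 110)*(3578 - 2300) = ((-⅑*53 - ⅑*26) + 110)*(3578 - 2300) = ((-53/9 - 26/9) + 110)*1278 = (-79/9 + 110)*1278 = (911/9)*1278 = 129362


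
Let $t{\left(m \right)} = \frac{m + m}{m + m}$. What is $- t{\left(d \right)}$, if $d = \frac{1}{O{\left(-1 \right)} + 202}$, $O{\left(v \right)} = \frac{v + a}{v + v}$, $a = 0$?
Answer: $-1$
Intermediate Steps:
$O{\left(v \right)} = \frac{1}{2}$ ($O{\left(v \right)} = \frac{v + 0}{v + v} = \frac{v}{2 v} = v \frac{1}{2 v} = \frac{1}{2}$)
$d = \frac{2}{405}$ ($d = \frac{1}{\frac{1}{2} + 202} = \frac{1}{\frac{405}{2}} = \frac{2}{405} \approx 0.0049383$)
$t{\left(m \right)} = 1$ ($t{\left(m \right)} = \frac{2 m}{2 m} = 2 m \frac{1}{2 m} = 1$)
$- t{\left(d \right)} = \left(-1\right) 1 = -1$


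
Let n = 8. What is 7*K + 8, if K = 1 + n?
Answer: 71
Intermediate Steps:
K = 9 (K = 1 + 8 = 9)
7*K + 8 = 7*9 + 8 = 63 + 8 = 71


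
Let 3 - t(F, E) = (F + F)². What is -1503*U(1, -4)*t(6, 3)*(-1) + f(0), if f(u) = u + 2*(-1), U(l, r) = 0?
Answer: -2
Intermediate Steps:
t(F, E) = 3 - 4*F² (t(F, E) = 3 - (F + F)² = 3 - (2*F)² = 3 - 4*F²)
f(u) = -2 + u (f(u) = u - 2 = -2 + u)
-1503*U(1, -4)*t(6, 3)*(-1) + f(0) = -1503*0*(3 - 4*6²)*(-1) + (-2 + 0) = -1503*0*(3 - 4*36)*(-1) - 2 = -1503*0*(3 - 144)*(-1) - 2 = -1503*0*(-141)*(-1) - 2 = -0*(-1) - 2 = -1503*0 - 2 = 0 - 2 = -2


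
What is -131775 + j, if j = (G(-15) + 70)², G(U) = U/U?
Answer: -126734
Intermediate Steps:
G(U) = 1
j = 5041 (j = (1 + 70)² = 71² = 5041)
-131775 + j = -131775 + 5041 = -126734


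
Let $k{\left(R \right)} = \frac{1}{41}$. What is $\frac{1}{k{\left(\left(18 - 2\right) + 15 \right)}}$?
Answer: $41$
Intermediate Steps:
$k{\left(R \right)} = \frac{1}{41}$
$\frac{1}{k{\left(\left(18 - 2\right) + 15 \right)}} = \frac{1}{\frac{1}{41}} = 41$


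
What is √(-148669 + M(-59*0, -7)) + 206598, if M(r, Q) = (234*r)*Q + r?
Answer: 206598 + I*√148669 ≈ 2.066e+5 + 385.58*I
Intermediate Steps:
M(r, Q) = r + 234*Q*r (M(r, Q) = 234*Q*r + r = r + 234*Q*r)
√(-148669 + M(-59*0, -7)) + 206598 = √(-148669 + (-59*0)*(1 + 234*(-7))) + 206598 = √(-148669 + 0*(1 - 1638)) + 206598 = √(-148669 + 0*(-1637)) + 206598 = √(-148669 + 0) + 206598 = √(-148669) + 206598 = I*√148669 + 206598 = 206598 + I*√148669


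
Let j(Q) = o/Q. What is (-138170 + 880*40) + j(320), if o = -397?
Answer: -32950797/320 ≈ -1.0297e+5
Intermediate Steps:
j(Q) = -397/Q
(-138170 + 880*40) + j(320) = (-138170 + 880*40) - 397/320 = (-138170 + 35200) - 397*1/320 = -102970 - 397/320 = -32950797/320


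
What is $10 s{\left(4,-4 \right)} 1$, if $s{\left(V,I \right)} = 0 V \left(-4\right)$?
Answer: $0$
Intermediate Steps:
$s{\left(V,I \right)} = 0$ ($s{\left(V,I \right)} = 0 \left(-4\right) = 0$)
$10 s{\left(4,-4 \right)} 1 = 10 \cdot 0 \cdot 1 = 0 \cdot 1 = 0$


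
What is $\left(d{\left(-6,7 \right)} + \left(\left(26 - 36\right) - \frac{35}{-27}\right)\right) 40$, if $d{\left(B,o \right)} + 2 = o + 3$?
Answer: $- \frac{760}{27} \approx -28.148$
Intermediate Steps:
$d{\left(B,o \right)} = 1 + o$ ($d{\left(B,o \right)} = -2 + \left(o + 3\right) = -2 + \left(3 + o\right) = 1 + o$)
$\left(d{\left(-6,7 \right)} + \left(\left(26 - 36\right) - \frac{35}{-27}\right)\right) 40 = \left(\left(1 + 7\right) + \left(\left(26 - 36\right) - \frac{35}{-27}\right)\right) 40 = \left(8 - \frac{235}{27}\right) 40 = \left(- \frac{19}{27}\right) 40 = - \frac{760}{27}$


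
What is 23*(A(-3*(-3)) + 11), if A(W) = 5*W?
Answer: 1288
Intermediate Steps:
23*(A(-3*(-3)) + 11) = 23*(5*(-3*(-3)) + 11) = 23*(5*9 + 11) = 23*(45 + 11) = 23*56 = 1288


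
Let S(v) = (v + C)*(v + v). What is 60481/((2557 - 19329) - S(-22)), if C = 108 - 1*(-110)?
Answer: -60481/8148 ≈ -7.4228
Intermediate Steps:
C = 218 (C = 108 + 110 = 218)
S(v) = 2*v*(218 + v) (S(v) = (v + 218)*(v + v) = (218 + v)*(2*v) = 2*v*(218 + v))
60481/((2557 - 19329) - S(-22)) = 60481/((2557 - 19329) - 2*(-22)*(218 - 22)) = 60481/(-16772 - 2*(-22)*196) = 60481/(-16772 - 1*(-8624)) = 60481/(-16772 + 8624) = 60481/(-8148) = 60481*(-1/8148) = -60481/8148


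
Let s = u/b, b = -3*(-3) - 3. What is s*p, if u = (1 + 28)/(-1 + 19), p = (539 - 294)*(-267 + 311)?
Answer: 78155/27 ≈ 2894.6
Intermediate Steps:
b = 6 (b = 9 - 3 = 6)
p = 10780 (p = 245*44 = 10780)
u = 29/18 ≈ 1.6111
s = 29/108 (s = (29/18)/6 = (29/18)*(⅙) = 29/108 ≈ 0.26852)
s*p = (29/108)*10780 = 78155/27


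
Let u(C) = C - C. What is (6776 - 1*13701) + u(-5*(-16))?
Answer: -6925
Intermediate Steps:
u(C) = 0
(6776 - 1*13701) + u(-5*(-16)) = (6776 - 1*13701) + 0 = (6776 - 13701) + 0 = -6925 + 0 = -6925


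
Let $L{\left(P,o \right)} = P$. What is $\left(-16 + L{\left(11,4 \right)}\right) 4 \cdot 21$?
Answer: $-420$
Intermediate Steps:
$\left(-16 + L{\left(11,4 \right)}\right) 4 \cdot 21 = \left(-16 + 11\right) 4 \cdot 21 = \left(-5\right) 84 = -420$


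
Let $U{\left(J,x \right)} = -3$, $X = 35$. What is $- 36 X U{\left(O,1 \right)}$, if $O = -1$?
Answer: $3780$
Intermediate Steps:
$- 36 X U{\left(O,1 \right)} = \left(-36\right) 35 \left(-3\right) = \left(-1260\right) \left(-3\right) = 3780$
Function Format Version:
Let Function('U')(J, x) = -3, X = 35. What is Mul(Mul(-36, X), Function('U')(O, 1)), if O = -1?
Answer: 3780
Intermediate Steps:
Mul(Mul(-36, X), Function('U')(O, 1)) = Mul(Mul(-36, 35), -3) = Mul(-1260, -3) = 3780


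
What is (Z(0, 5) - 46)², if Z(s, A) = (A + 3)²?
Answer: 324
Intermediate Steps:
Z(s, A) = (3 + A)²
(Z(0, 5) - 46)² = ((3 + 5)² - 46)² = (8² - 46)² = (64 - 46)² = 18² = 324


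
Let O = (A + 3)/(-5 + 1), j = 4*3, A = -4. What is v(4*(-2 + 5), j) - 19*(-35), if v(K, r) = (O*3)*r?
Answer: 674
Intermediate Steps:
j = 12
O = ¼ (O = (-4 + 3)/(-5 + 1) = -1/(-4) = -1*(-¼) = ¼ ≈ 0.25000)
v(K, r) = 3*r/4 (v(K, r) = ((¼)*3)*r = 3*r/4)
v(4*(-2 + 5), j) - 19*(-35) = (¾)*12 - 19*(-35) = 9 + 665 = 674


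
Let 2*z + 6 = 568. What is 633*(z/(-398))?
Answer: -177873/398 ≈ -446.92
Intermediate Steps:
z = 281 (z = -3 + (½)*568 = -3 + 284 = 281)
633*(z/(-398)) = 633*(281/(-398)) = 633*(281*(-1/398)) = 633*(-281/398) = -177873/398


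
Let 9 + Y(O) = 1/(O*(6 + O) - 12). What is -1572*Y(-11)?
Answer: 606792/43 ≈ 14111.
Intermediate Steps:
Y(O) = -9 + 1/(-12 + O*(6 + O)) (Y(O) = -9 + 1/(O*(6 + O) - 12) = -9 + 1/(-12 + O*(6 + O)))
-1572*Y(-11) = -1572*(109 - 54*(-11) - 9*(-11)²)/(-12 + (-11)² + 6*(-11)) = -1572*(109 + 594 - 9*121)/(-12 + 121 - 66) = -1572*(109 + 594 - 1089)/43 = -1572*(-386)/43 = -1572*(-386/43) = 606792/43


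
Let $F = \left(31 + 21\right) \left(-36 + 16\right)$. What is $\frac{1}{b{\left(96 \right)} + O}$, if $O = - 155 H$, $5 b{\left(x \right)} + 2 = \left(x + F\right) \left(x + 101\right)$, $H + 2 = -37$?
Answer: $- \frac{1}{31149} \approx -3.2104 \cdot 10^{-5}$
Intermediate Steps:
$F = -1040$ ($F = 52 \left(-20\right) = -1040$)
$H = -39$ ($H = -2 - 37 = -39$)
$b{\left(x \right)} = - \frac{2}{5} + \frac{\left(-1040 + x\right) \left(101 + x\right)}{5}$ ($b{\left(x \right)} = - \frac{2}{5} + \frac{\left(x - 1040\right) \left(x + 101\right)}{5} = - \frac{2}{5} + \frac{\left(-1040 + x\right) \left(101 + x\right)}{5}$)
$O = 6045$ ($O = \left(-155\right) \left(-39\right) = 6045$)
$\frac{1}{b{\left(96 \right)} + O} = \frac{1}{\left(- \frac{105042}{5} - \frac{90144}{5} + \frac{96^{2}}{5}\right) + 6045} = \frac{1}{\left(- \frac{105042}{5} - \frac{90144}{5} + \frac{1}{5} \cdot 9216\right) + 6045} = \frac{1}{\left(- \frac{105042}{5} - \frac{90144}{5} + \frac{9216}{5}\right) + 6045} = \frac{1}{-37194 + 6045} = \frac{1}{-31149} = - \frac{1}{31149}$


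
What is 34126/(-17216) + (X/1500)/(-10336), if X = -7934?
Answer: -4132444627/2085288000 ≈ -1.9817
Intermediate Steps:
34126/(-17216) + (X/1500)/(-10336) = 34126/(-17216) - 7934/1500/(-10336) = 34126*(-1/17216) - 7934*1/1500*(-1/10336) = -17063/8608 - 3967/750*(-1/10336) = -17063/8608 + 3967/7752000 = -4132444627/2085288000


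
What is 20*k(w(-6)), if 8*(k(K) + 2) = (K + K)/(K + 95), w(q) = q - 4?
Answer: -690/17 ≈ -40.588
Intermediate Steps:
w(q) = -4 + q
k(K) = -2 + K/(4*(95 + K)) (k(K) = -2 + ((K + K)/(K + 95))/8 = -2 + ((2*K)/(95 + K))/8 = -2 + (2*K/(95 + K))/8 = -2 + K/(4*(95 + K)))
20*k(w(-6)) = 20*((-760 - 7*(-4 - 6))/(4*(95 + (-4 - 6)))) = 20*((-760 - 7*(-10))/(4*(95 - 10))) = 20*((¼)*(-760 + 70)/85) = 20*((¼)*(1/85)*(-690)) = 20*(-69/34) = -690/17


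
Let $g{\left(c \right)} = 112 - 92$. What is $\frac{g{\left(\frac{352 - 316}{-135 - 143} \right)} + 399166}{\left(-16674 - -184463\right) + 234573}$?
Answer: $\frac{199593}{201181} \approx 0.99211$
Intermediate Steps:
$g{\left(c \right)} = 20$
$\frac{g{\left(\frac{352 - 316}{-135 - 143} \right)} + 399166}{\left(-16674 - -184463\right) + 234573} = \frac{20 + 399166}{\left(-16674 - -184463\right) + 234573} = \frac{399186}{\left(-16674 + 184463\right) + 234573} = \frac{399186}{167789 + 234573} = \frac{399186}{402362} = 399186 \cdot \frac{1}{402362} = \frac{199593}{201181}$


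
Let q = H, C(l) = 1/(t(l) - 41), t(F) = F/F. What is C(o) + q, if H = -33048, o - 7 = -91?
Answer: -1321921/40 ≈ -33048.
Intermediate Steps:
t(F) = 1
o = -84 (o = 7 - 91 = -84)
C(l) = -1/40 (C(l) = 1/(1 - 41) = 1/(-40) = -1/40)
q = -33048
C(o) + q = -1/40 - 33048 = -1321921/40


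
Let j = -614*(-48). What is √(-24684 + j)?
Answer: 6*√133 ≈ 69.195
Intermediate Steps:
j = 29472
√(-24684 + j) = √(-24684 + 29472) = √4788 = 6*√133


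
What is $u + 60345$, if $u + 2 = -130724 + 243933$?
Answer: $173552$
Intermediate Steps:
$u = 113207$ ($u = -2 + \left(-130724 + 243933\right) = -2 + 113209 = 113207$)
$u + 60345 = 113207 + 60345 = 173552$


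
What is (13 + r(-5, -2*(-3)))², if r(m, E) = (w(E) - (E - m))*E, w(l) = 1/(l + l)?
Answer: 11025/4 ≈ 2756.3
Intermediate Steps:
w(l) = 1/(2*l)
r(m, E) = E*(m + 1/(2*E) - E) (r(m, E) = (1/(2*E) - (E - m))*E = (1/(2*E) + (m - E))*E = (m + 1/(2*E) - E)*E = E*(m + 1/(2*E) - E))
(13 + r(-5, -2*(-3)))² = (13 + (½ + (-2*(-3))*(-5 - (-2)*(-3))))² = (13 + (½ + 6*(-5 - 1*6)))² = (13 + (½ + 6*(-5 - 6)))² = (13 + (½ + 6*(-11)))² = (13 + (½ - 66))² = (13 - 131/2)² = (-105/2)² = 11025/4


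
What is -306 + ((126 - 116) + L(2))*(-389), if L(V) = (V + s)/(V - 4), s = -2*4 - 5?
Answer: -12671/2 ≈ -6335.5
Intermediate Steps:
s = -13 (s = -8 - 5 = -13)
L(V) = (-13 + V)/(-4 + V) (L(V) = (V - 13)/(V - 4) = (-13 + V)/(-4 + V))
-306 + ((126 - 116) + L(2))*(-389) = -306 + ((126 - 116) + (-13 + 2)/(-4 + 2))*(-389) = -306 + (10 - 11/(-2))*(-389) = -306 + (10 - ½*(-11))*(-389) = -306 + (10 + 11/2)*(-389) = -306 + (31/2)*(-389) = -306 - 12059/2 = -12671/2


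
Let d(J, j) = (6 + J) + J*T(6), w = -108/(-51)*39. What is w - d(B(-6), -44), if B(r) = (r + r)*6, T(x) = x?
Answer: 9870/17 ≈ 580.59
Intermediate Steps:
w = 1404/17 (w = -108*(-1/51)*39 = (36/17)*39 = 1404/17 ≈ 82.588)
B(r) = 12*r (B(r) = (2*r)*6 = 12*r)
d(J, j) = 6 + 7*J (d(J, j) = (6 + J) + J*6 = (6 + J) + 6*J = 6 + 7*J)
w - d(B(-6), -44) = 1404/17 - (6 + 7*(12*(-6))) = 1404/17 - (6 + 7*(-72)) = 1404/17 - (6 - 504) = 1404/17 - 1*(-498) = 1404/17 + 498 = 9870/17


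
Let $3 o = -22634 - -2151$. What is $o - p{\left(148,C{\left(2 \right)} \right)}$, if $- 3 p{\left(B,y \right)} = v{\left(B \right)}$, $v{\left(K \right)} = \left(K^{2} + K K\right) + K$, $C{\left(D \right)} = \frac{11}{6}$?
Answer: $\frac{23473}{3} \approx 7824.3$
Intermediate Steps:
$C{\left(D \right)} = \frac{11}{6}$ ($C{\left(D \right)} = 11 \cdot \frac{1}{6} = \frac{11}{6}$)
$v{\left(K \right)} = K + 2 K^{2}$ ($v{\left(K \right)} = \left(K^{2} + K^{2}\right) + K = 2 K^{2} + K = K + 2 K^{2}$)
$p{\left(B,y \right)} = - \frac{B \left(1 + 2 B\right)}{3}$
$o = - \frac{20483}{3}$ ($o = \frac{-22634 - -2151}{3} = \frac{-22634 + 2151}{3} = \frac{1}{3} \left(-20483\right) = - \frac{20483}{3} \approx -6827.7$)
$o - p{\left(148,C{\left(2 \right)} \right)} = - \frac{20483}{3} - \left(- \frac{1}{3}\right) 148 \left(1 + 2 \cdot 148\right) = - \frac{20483}{3} - \left(- \frac{1}{3}\right) 148 \left(1 + 296\right) = - \frac{20483}{3} - \left(- \frac{1}{3}\right) 148 \cdot 297 = - \frac{20483}{3} - -14652 = - \frac{20483}{3} + 14652 = \frac{23473}{3}$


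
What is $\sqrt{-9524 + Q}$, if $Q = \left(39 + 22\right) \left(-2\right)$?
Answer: $i \sqrt{9646} \approx 98.214 i$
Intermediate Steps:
$Q = -122$ ($Q = 61 \left(-2\right) = -122$)
$\sqrt{-9524 + Q} = \sqrt{-9524 - 122} = \sqrt{-9646} = i \sqrt{9646}$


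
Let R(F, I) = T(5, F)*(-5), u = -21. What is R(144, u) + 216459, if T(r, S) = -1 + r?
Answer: 216439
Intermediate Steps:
R(F, I) = -20 (R(F, I) = (-1 + 5)*(-5) = 4*(-5) = -20)
R(144, u) + 216459 = -20 + 216459 = 216439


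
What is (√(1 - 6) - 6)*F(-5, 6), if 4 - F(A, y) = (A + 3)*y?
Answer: -96 + 16*I*√5 ≈ -96.0 + 35.777*I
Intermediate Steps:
F(A, y) = 4 - y*(3 + A) (F(A, y) = 4 - (A + 3)*y = 4 - (3 + A)*y = 4 - y*(3 + A))
(√(1 - 6) - 6)*F(-5, 6) = (√(1 - 6) - 6)*(4 - 3*6 - 1*(-5)*6) = (√(-5) - 6)*(4 - 18 + 30) = (I*√5 - 6)*16 = (-6 + I*√5)*16 = -96 + 16*I*√5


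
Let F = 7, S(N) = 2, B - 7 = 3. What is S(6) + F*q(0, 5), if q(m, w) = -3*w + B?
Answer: -33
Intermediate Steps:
B = 10 (B = 7 + 3 = 10)
q(m, w) = 10 - 3*w (q(m, w) = -3*w + 10 = 10 - 3*w)
S(6) + F*q(0, 5) = 2 + 7*(10 - 3*5) = 2 + 7*(10 - 15) = 2 + 7*(-5) = 2 - 35 = -33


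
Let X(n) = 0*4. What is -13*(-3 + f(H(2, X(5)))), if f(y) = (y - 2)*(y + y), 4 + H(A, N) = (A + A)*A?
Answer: -169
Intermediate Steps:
X(n) = 0
H(A, N) = -4 + 2*A² (H(A, N) = -4 + (A + A)*A = -4 + (2*A)*A = -4 + 2*A²)
f(y) = 2*y*(-2 + y) (f(y) = (-2 + y)*(2*y) = 2*y*(-2 + y))
-13*(-3 + f(H(2, X(5)))) = -13*(-3 + 2*(-4 + 2*2²)*(-2 + (-4 + 2*2²))) = -13*(-3 + 2*(-4 + 2*4)*(-2 + (-4 + 2*4))) = -13*(-3 + 2*(-4 + 8)*(-2 + (-4 + 8))) = -13*(-3 + 2*4*(-2 + 4)) = -13*(-3 + 2*4*2) = -13*(-3 + 16) = -13*13 = -169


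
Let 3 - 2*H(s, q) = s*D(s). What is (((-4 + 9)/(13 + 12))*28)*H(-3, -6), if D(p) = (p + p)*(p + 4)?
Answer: -42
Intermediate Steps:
D(p) = 2*p*(4 + p) (D(p) = (2*p)*(4 + p) = 2*p*(4 + p))
H(s, q) = 3/2 - s**2*(4 + s) (H(s, q) = 3/2 - s*2*s*(4 + s)/2 = 3/2 - s**2*(4 + s))
(((-4 + 9)/(13 + 12))*28)*H(-3, -6) = (((-4 + 9)/(13 + 12))*28)*(3/2 - 1*(-3)**3 - 4*(-3)**2) = ((5/25)*28)*(3/2 - 1*(-27) - 4*9) = ((5*(1/25))*28)*(3/2 + 27 - 36) = ((1/5)*28)*(-15/2) = (28/5)*(-15/2) = -42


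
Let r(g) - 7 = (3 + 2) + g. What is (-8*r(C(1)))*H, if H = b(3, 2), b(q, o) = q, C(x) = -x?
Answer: -264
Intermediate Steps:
r(g) = 12 + g (r(g) = 7 + ((3 + 2) + g) = 7 + (5 + g) = 12 + g)
H = 3
(-8*r(C(1)))*H = -8*(12 - 1*1)*3 = -8*(12 - 1)*3 = -8*11*3 = -88*3 = -264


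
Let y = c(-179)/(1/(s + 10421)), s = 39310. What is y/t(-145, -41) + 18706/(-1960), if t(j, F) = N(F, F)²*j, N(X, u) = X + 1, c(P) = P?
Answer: 327695801/11368000 ≈ 28.826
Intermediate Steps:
N(X, u) = 1 + X
t(j, F) = j*(1 + F)² (t(j, F) = (1 + F)²*j = j*(1 + F)²)
y = -8901849 (y = -179/(1/(39310 + 10421)) = -179/(1/49731) = -179/1/49731 = -179*49731 = -8901849)
y/t(-145, -41) + 18706/(-1960) = -8901849*(-1/(145*(1 - 41)²)) + 18706/(-1960) = -8901849/((-145*(-40)²)) + 18706*(-1/1960) = -8901849/((-145*1600)) - 9353/980 = -8901849/(-232000) - 9353/980 = -8901849*(-1/232000) - 9353/980 = 8901849/232000 - 9353/980 = 327695801/11368000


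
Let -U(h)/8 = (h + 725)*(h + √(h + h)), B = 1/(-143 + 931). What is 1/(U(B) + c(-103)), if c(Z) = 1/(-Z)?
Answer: 469816914905790/5453630413958909959 - 940874887919924*√394/5453630413958909959 ≈ -0.0033383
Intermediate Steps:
B = 1/788 ≈ 0.0012690
U(h) = -8*(725 + h)*(h + √2*√h) (U(h) = -8*(h + 725)*(h + √(h + h)) = -8*(725 + h)*(h + √(2*h)) = -8*(725 + h)*(h + √2*√h))
c(Z) = -1/Z
1/(U(B) + c(-103)) = 1/((-5800*1/788 - 8*(1/788)² - 5800*√2*√(1/788) - 8*√2*(1/788)^(3/2)) - 1/(-103)) = 1/((-1450/197 - 8*1/620944 - 5800*√2*√197/394 - 8*√2*√197/310472) - 1*(-1/103)) = 1/((-1450/197 - 1/77618 - 2900*√394/197 - √394/38809) + 1/103) = 1/((-571301/77618 - 571301*√394/38809) + 1/103) = 1/(-58766385/7994654 - 571301*√394/38809)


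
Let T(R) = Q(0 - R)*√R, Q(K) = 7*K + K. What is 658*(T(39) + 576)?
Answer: 379008 - 205296*√39 ≈ -9.0307e+5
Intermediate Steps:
Q(K) = 8*K
T(R) = -8*R^(3/2) (T(R) = (8*(0 - R))*√R = (8*(-R))*√R = (-8*R)*√R = -8*R^(3/2))
658*(T(39) + 576) = 658*(-312*√39 + 576) = 658*(576 - 312*√39) = 379008 - 205296*√39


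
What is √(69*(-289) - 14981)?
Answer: I*√34922 ≈ 186.87*I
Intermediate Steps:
√(69*(-289) - 14981) = √(-19941 - 14981) = √(-34922) = I*√34922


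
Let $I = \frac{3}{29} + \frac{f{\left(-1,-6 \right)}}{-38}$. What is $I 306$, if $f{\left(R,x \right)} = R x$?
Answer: $- \frac{9180}{551} \approx -16.661$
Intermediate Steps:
$I = - \frac{30}{551}$ ($I = \frac{3}{29} + \frac{\left(-1\right) \left(-6\right)}{-38} = 3 \cdot \frac{1}{29} + 6 \left(- \frac{1}{38}\right) = \frac{3}{29} - \frac{3}{19} = - \frac{30}{551} \approx -0.054446$)
$I 306 = \left(- \frac{30}{551}\right) 306 = - \frac{9180}{551}$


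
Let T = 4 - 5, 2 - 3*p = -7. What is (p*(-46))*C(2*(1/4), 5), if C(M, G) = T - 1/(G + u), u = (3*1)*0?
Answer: 828/5 ≈ 165.60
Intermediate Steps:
u = 0 (u = 3*0 = 0)
p = 3 (p = ⅔ - ⅓*(-7) = ⅔ + 7/3 = 3)
T = -1
C(M, G) = -1 - 1/G (C(M, G) = -1 - 1/(G + 0) = -1 - 1/G)
(p*(-46))*C(2*(1/4), 5) = (3*(-46))*((-1 - 1*5)/5) = -138*(-1 - 5)/5 = -138*(-6)/5 = -138*(-6/5) = 828/5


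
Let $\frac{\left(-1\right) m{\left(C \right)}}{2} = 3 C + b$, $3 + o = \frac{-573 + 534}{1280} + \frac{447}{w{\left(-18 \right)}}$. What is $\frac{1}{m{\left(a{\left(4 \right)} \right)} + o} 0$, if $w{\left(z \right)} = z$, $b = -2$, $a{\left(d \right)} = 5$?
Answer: $0$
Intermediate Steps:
$o = - \frac{106997}{3840}$ ($o = -3 + \left(\frac{-573 + 534}{1280} + \frac{447}{-18}\right) = -3 + \left(\left(-39\right) \frac{1}{1280} + 447 \left(- \frac{1}{18}\right)\right) = -3 - \frac{95477}{3840} = - \frac{106997}{3840} \approx -27.864$)
$m{\left(C \right)} = 4 - 6 C$ ($m{\left(C \right)} = - 2 \left(3 C - 2\right) = - 2 \left(-2 + 3 C\right) = 4 - 6 C$)
$\frac{1}{m{\left(a{\left(4 \right)} \right)} + o} 0 = \frac{1}{\left(4 - 30\right) - \frac{106997}{3840}} \cdot 0 = \frac{1}{-26 - \frac{106997}{3840}} \cdot 0 = \frac{1}{- \frac{206837}{3840}} \cdot 0 = \left(- \frac{3840}{206837}\right) 0 = 0$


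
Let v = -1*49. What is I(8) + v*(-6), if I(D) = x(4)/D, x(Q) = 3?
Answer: 2355/8 ≈ 294.38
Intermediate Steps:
v = -49
I(D) = 3/D
I(8) + v*(-6) = 3/8 - 49*(-6) = 3*(⅛) + 294 = 3/8 + 294 = 2355/8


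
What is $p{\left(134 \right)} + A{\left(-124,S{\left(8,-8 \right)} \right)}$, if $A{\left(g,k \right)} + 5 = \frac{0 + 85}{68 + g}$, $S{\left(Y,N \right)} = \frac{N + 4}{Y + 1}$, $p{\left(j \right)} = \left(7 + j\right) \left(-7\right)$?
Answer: $- \frac{55637}{56} \approx -993.52$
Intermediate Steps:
$p{\left(j \right)} = -49 - 7 j$
$S{\left(Y,N \right)} = \frac{4 + N}{1 + Y}$
$A{\left(g,k \right)} = -5 + \frac{85}{68 + g}$ ($A{\left(g,k \right)} = -5 + \frac{0 + 85}{68 + g} = -5 + \frac{85}{68 + g}$)
$p{\left(134 \right)} + A{\left(-124,S{\left(8,-8 \right)} \right)} = \left(-49 - 938\right) + \frac{5 \left(-51 - -124\right)}{68 - 124} = \left(-49 - 938\right) + \frac{5 \left(-51 + 124\right)}{-56} = -987 + 5 \left(- \frac{1}{56}\right) 73 = -987 - \frac{365}{56} = - \frac{55637}{56}$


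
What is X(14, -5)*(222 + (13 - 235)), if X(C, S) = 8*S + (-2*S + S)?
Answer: 0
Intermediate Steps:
X(C, S) = 7*S (X(C, S) = 8*S - S = 7*S)
X(14, -5)*(222 + (13 - 235)) = (7*(-5))*(222 + (13 - 235)) = -35*(222 - 222) = -35*0 = 0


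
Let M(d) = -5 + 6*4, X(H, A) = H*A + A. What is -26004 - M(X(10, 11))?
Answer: -26023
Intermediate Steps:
X(H, A) = A + A*H (X(H, A) = A*H + A = A + A*H)
M(d) = 19 (M(d) = -5 + 24 = 19)
-26004 - M(X(10, 11)) = -26004 - 1*19 = -26004 - 19 = -26023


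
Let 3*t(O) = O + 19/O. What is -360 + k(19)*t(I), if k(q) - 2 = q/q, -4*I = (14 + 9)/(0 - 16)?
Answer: -451567/1472 ≈ -306.77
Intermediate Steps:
I = 23/64 (I = -(14 + 9)/(4*(0 - 16)) = -23/(4*(-16)) = -23*(-1)/(4*16) = -1/4*(-23/16) = 23/64 ≈ 0.35938)
k(q) = 3 (k(q) = 2 + q/q = 2 + 1 = 3)
t(O) = O/3 + 19/(3*O) (t(O) = (O + 19/O)/3 = O/3 + 19/(3*O))
-360 + k(19)*t(I) = -360 + 3*((19 + (23/64)**2)/(3*(23/64))) = -360 + 3*((1/3)*(64/23)*(19 + 529/4096)) = -360 + 3*((1/3)*(64/23)*(78353/4096)) = -360 + 3*(78353/4416) = -360 + 78353/1472 = -451567/1472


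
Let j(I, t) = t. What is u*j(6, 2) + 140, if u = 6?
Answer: 152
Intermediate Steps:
u*j(6, 2) + 140 = 6*2 + 140 = 12 + 140 = 152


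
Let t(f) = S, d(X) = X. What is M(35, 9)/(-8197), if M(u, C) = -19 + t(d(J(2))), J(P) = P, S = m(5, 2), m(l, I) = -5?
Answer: 24/8197 ≈ 0.0029279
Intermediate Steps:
S = -5
t(f) = -5
M(u, C) = -24 (M(u, C) = -19 - 5 = -24)
M(35, 9)/(-8197) = -24/(-8197) = -24*(-1/8197) = 24/8197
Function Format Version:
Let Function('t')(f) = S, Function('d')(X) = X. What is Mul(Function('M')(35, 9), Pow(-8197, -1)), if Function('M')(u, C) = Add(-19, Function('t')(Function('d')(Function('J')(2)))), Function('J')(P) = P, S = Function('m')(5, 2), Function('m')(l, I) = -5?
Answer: Rational(24, 8197) ≈ 0.0029279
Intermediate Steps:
S = -5
Function('t')(f) = -5
Function('M')(u, C) = -24 (Function('M')(u, C) = Add(-19, -5) = -24)
Mul(Function('M')(35, 9), Pow(-8197, -1)) = Mul(-24, Pow(-8197, -1)) = Mul(-24, Rational(-1, 8197)) = Rational(24, 8197)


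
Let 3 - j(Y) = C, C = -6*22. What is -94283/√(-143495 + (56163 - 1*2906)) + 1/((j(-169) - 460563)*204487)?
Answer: -1/94151540436 + 94283*I*√90238/90238 ≈ -1.0621e-11 + 313.86*I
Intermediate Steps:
C = -132
j(Y) = 135 (j(Y) = 3 - 1*(-132) = 3 + 132 = 135)
-94283/√(-143495 + (56163 - 1*2906)) + 1/((j(-169) - 460563)*204487) = -94283/√(-143495 + (56163 - 1*2906)) + 1/((135 - 460563)*204487) = -94283/√(-143495 + (56163 - 2906)) + (1/204487)/(-460428) = -94283/√(-143495 + 53257) - 1/460428*1/204487 = -94283*(-I*√90238/90238) - 1/94151540436 = -(-94283)*I*√90238/90238 - 1/94151540436 = 94283*I*√90238/90238 - 1/94151540436 = -1/94151540436 + 94283*I*√90238/90238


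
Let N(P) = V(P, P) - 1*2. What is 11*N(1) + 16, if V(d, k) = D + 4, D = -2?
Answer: 16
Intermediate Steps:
V(d, k) = 2 (V(d, k) = -2 + 4 = 2)
N(P) = 0 (N(P) = 2 - 1*2 = 2 - 2 = 0)
11*N(1) + 16 = 11*0 + 16 = 0 + 16 = 16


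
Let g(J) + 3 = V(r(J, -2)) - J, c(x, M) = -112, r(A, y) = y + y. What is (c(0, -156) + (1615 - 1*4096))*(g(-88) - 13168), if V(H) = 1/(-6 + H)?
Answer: 339244783/10 ≈ 3.3924e+7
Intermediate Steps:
r(A, y) = 2*y
g(J) = -31/10 - J (g(J) = -3 + (1/(-6 + 2*(-2)) - J) = -3 + (1/(-6 - 4) - J) = -3 + (1/(-10) - J) = -3 + (-⅒ - J) = -31/10 - J)
(c(0, -156) + (1615 - 1*4096))*(g(-88) - 13168) = (-112 + (1615 - 1*4096))*((-31/10 - 1*(-88)) - 13168) = (-112 + (1615 - 4096))*((-31/10 + 88) - 13168) = (-112 - 2481)*(849/10 - 13168) = -2593*(-130831/10) = 339244783/10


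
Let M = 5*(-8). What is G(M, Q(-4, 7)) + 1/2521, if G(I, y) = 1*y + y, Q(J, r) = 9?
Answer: 45379/2521 ≈ 18.000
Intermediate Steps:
M = -40
G(I, y) = 2*y (G(I, y) = y + y = 2*y)
G(M, Q(-4, 7)) + 1/2521 = 2*9 + 1/2521 = 18 + 1/2521 = 45379/2521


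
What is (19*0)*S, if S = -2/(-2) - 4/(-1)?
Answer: 0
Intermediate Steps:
S = 5 (S = -2*(-½) - 4*(-1) = 1 + 4 = 5)
(19*0)*S = (19*0)*5 = 0*5 = 0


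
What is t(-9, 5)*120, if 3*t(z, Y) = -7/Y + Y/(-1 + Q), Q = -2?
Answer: -368/3 ≈ -122.67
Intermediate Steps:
t(z, Y) = -7/(3*Y) - Y/9 (t(z, Y) = (-7/Y + Y/(-1 - 2))/3 = (-7/Y + Y/(-3))/3 = (-7/Y + Y*(-⅓))/3 = (-7/Y - Y/3)/3 = -7/(3*Y) - Y/9)
t(-9, 5)*120 = ((⅑)*(-21 - 1*5²)/5)*120 = ((⅑)*(⅕)*(-21 - 1*25))*120 = ((⅑)*(⅕)*(-21 - 25))*120 = ((⅑)*(⅕)*(-46))*120 = -46/45*120 = -368/3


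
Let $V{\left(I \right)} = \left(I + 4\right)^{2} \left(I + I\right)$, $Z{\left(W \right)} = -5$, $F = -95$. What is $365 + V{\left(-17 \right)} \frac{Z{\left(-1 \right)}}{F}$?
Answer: $\frac{1189}{19} \approx 62.579$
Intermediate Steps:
$V{\left(I \right)} = 2 I \left(4 + I\right)^{2}$ ($V{\left(I \right)} = \left(4 + I\right)^{2} \cdot 2 I = 2 I \left(4 + I\right)^{2}$)
$365 + V{\left(-17 \right)} \frac{Z{\left(-1 \right)}}{F} = 365 + 2 \left(-17\right) \left(4 - 17\right)^{2} \left(- \frac{5}{-95}\right) = 365 + 2 \left(-17\right) \left(-13\right)^{2} \left(\left(-5\right) \left(- \frac{1}{95}\right)\right) = 365 + 2 \left(-17\right) 169 \cdot \frac{1}{19} = 365 - \frac{5746}{19} = \frac{1189}{19}$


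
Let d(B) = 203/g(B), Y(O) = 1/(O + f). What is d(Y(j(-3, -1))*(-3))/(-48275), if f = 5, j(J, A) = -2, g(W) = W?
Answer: 203/48275 ≈ 0.0042051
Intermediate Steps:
Y(O) = 1/(5 + O) (Y(O) = 1/(O + 5) = 1/(5 + O))
d(B) = 203/B
d(Y(j(-3, -1))*(-3))/(-48275) = (203/((-3/(5 - 2))))/(-48275) = (203/((-3/3)))*(-1/48275) = (203/(((⅓)*(-3))))*(-1/48275) = (203/(-1))*(-1/48275) = (203*(-1))*(-1/48275) = -203*(-1/48275) = 203/48275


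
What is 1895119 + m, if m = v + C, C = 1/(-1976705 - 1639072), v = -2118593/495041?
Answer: 3392175492844239181/1789957861857 ≈ 1.8951e+6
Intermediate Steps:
v = -2118593/495041 (v = -2118593*1/495041 = -2118593/495041 ≈ -4.2796)
C = -1/3615777 (C = 1/(-3615777) = -1/3615777 ≈ -2.7657e-7)
m = -7660360336802/1789957861857 (m = -2118593/495041 - 1/3615777 = -7660360336802/1789957861857 ≈ -4.2796)
1895119 + m = 1895119 - 7660360336802/1789957861857 = 3392175492844239181/1789957861857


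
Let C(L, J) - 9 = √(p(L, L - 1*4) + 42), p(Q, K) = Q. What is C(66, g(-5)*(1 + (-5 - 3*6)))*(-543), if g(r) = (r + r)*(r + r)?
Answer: -4887 - 3258*√3 ≈ -10530.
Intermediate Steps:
g(r) = 4*r² (g(r) = (2*r)*(2*r) = 4*r²)
C(L, J) = 9 + √(42 + L) (C(L, J) = 9 + √(L + 42) = 9 + √(42 + L))
C(66, g(-5)*(1 + (-5 - 3*6)))*(-543) = (9 + √(42 + 66))*(-543) = (9 + √108)*(-543) = (9 + 6*√3)*(-543) = -4887 - 3258*√3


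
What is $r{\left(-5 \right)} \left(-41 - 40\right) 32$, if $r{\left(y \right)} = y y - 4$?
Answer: $-54432$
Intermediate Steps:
$r{\left(y \right)} = -4 + y^{2}$ ($r{\left(y \right)} = y^{2} - 4 = -4 + y^{2}$)
$r{\left(-5 \right)} \left(-41 - 40\right) 32 = \left(-4 + \left(-5\right)^{2}\right) \left(-41 - 40\right) 32 = \left(-4 + 25\right) \left(-81\right) 32 = 21 \left(-81\right) 32 = \left(-1701\right) 32 = -54432$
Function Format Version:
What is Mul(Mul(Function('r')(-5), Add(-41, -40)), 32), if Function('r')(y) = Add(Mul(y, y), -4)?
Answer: -54432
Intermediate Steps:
Function('r')(y) = Add(-4, Pow(y, 2)) (Function('r')(y) = Add(Pow(y, 2), -4) = Add(-4, Pow(y, 2)))
Mul(Mul(Function('r')(-5), Add(-41, -40)), 32) = Mul(Mul(Add(-4, Pow(-5, 2)), Add(-41, -40)), 32) = Mul(Mul(Add(-4, 25), -81), 32) = Mul(Mul(21, -81), 32) = Mul(-1701, 32) = -54432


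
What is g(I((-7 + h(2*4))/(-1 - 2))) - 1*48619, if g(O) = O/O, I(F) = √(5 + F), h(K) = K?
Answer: -48618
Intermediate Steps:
g(O) = 1
g(I((-7 + h(2*4))/(-1 - 2))) - 1*48619 = 1 - 1*48619 = 1 - 48619 = -48618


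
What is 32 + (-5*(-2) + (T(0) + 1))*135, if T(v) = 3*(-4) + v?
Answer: -103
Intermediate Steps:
T(v) = -12 + v
32 + (-5*(-2) + (T(0) + 1))*135 = 32 + (-5*(-2) + ((-12 + 0) + 1))*135 = 32 + (10 + (-12 + 1))*135 = 32 + (10 - 11)*135 = 32 - 1*135 = 32 - 135 = -103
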